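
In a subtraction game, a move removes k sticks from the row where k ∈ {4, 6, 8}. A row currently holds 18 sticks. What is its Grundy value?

1

Compute g(0), g(1), … for moves {4, 6, 8}:
k:     0  1  2  3  4  5  6  7  8  9 10 11 12 13 14 15 16 17 18
g(k):  0  0  0  0  1  1  1  1  2  2  2  2  0  0  0  0  1  1  1
So g(18) = 1.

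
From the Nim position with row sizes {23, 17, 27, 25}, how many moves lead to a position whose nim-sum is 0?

In binary:
  10111  (23)
  10001  (17)
  11011  (27)
  11001  (25)
  -----
  00100  (4)
The overall nim-sum is X = 4. A row of size p has a winning move iff p XOR X < p (reduce it to p XOR X).
  23: 23 XOR 4 = 19 < 23 — winning move (to 19).
  17: 17 XOR 4 = 21 ≥ 17 — no move.
  27: 27 XOR 4 = 31 ≥ 27 — no move.
  25: 25 XOR 4 = 29 ≥ 25 — no move.
That gives 1 winning move.

1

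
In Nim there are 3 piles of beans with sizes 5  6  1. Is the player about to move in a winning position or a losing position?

Winning position

Nim-sum: 5 XOR 6 XOR 1 = 2.
The nim-sum is 2 ≠ 0, so this is an N-position: the player to move can win.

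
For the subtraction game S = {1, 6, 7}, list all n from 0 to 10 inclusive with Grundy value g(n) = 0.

0, 2, 4

Compute g(0), g(1), … for moves {1, 6, 7}:
g(0) = mex{} = 0
g(1) = mex{0} = 1
g(2) = mex{1} = 0
g(3) = mex{0} = 1
g(4) = mex{1} = 0
g(5) = mex{0} = 1
g(6) = mex{0,1} = 2
g(7) = mex{0,1,2} = 3
g(8) = mex{0,1,3} = 2
g(9) = mex{0,1,2} = 3
g(10) = mex{0,1,3} = 2
The P-positions (g = 0) in 0..10 are 0, 2, 4.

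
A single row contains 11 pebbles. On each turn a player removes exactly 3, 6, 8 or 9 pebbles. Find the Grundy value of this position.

3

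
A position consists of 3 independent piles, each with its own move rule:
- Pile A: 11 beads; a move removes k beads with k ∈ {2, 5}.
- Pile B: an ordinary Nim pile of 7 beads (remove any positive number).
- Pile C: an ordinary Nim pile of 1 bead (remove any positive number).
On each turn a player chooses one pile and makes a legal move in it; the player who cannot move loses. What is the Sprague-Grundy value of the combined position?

Build the Grundy sequence for pile A with g(k) = mex{g(k−s) : s ∈ {2, 5}, s ≤ k}:
g(0) = mex{} = 0
g(1) = mex{} = 0
g(2) = mex{0} = 1
g(3) = mex{0} = 1
g(4) = mex{1} = 0
g(5) = mex{0,1} = 2
g(6) = mex{0} = 1
g(7) = mex{1,2} = 0
g(8) = mex{1} = 0
g(9) = mex{0} = 1
g(10) = mex{0,2} = 1
g(11) = mex{1} = 0
So g(11) = 0.
Pile B is a plain Nim pile of size 7, so its Grundy value is 7.
Pile C is a plain Nim pile of size 1, so its Grundy value is 1.
The value of a disjunctive sum is the nim-sum of the parts.
Combined value = 0 XOR 7 XOR 1 = 6.

6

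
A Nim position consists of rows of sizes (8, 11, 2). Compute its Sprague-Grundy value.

1

Bitwise XOR of the heap sizes:
  1000  (8)
  1011  (11)
  0010  (2)
  ----
  0001  (1)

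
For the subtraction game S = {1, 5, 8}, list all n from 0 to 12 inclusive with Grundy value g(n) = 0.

0, 2, 4, 6

Build the Grundy sequence with g(k) = mex{g(k−s) : s ∈ {1, 5, 8}, s ≤ k}:
k:     0  1  2  3  4  5  6  7  8  9 10 11 12
g(k):  0  1  0  1  0  1  0  1  2  3  2  3  2
The P-positions (g = 0) in 0..12 are 0, 2, 4, 6.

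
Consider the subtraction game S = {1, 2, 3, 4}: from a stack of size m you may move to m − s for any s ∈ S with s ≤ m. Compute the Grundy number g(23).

3

Build the Grundy sequence with g(k) = mex{g(k−s) : s ∈ {1, 2, 3, 4}, s ≤ k}:
k:     0  1  2  3  4  5  6  7  8  9 10 11 12 13 14 15 16 17 18 19 20 21 22 23
g(k):  0  1  2  3  4  0  1  2  3  4  0  1  2  3  4  0  1  2  3  4  0  1  2  3
So g(23) = 3.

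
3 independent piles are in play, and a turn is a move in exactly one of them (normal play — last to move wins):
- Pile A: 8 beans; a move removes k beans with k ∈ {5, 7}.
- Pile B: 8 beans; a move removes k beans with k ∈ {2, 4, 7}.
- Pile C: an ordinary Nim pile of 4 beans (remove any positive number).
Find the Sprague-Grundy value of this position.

4

Build the Grundy sequence for pile A with g(k) = mex{g(k−s) : s ∈ {5, 7}, s ≤ k}:
k:     0  1  2  3  4  5  6  7  8
g(k):  0  0  0  0  0  1  1  1  1
So g(8) = 1.
Build the Grundy sequence for pile B with g(k) = mex{g(k−s) : s ∈ {2, 4, 7}, s ≤ k}:
k:     0  1  2  3  4  5  6  7  8
g(k):  0  0  1  1  2  2  0  3  1
So g(8) = 1.
Pile C is a plain Nim pile of size 4, so its Grundy value is 4.
By the Sprague-Grundy theorem, the Grundy value of a sum of independent games is the XOR of the component values.
Combined value = 1 XOR 1 XOR 4 = 4.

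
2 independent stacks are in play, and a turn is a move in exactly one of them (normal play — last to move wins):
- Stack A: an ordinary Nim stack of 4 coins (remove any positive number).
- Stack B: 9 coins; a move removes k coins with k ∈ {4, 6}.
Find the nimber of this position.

6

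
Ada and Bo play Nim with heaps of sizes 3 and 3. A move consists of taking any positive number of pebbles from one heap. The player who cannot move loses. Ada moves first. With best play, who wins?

Bo wins

Bitwise XOR of the heap sizes:
  11  (3)
  11  (3)
  --
  00  (0)
The nim-sum is 0, so this is a P-position: the player to move is in a losing position under optimal play; Ada is about to move from it and so loses — Bo wins.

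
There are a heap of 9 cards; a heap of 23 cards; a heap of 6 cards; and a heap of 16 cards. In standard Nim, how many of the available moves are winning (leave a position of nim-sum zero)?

1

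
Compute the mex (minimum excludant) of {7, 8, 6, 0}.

0 is in the set but 1 is not, so the mex is 1.

1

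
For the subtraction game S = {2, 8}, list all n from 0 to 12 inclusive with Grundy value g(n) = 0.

0, 1, 4, 5, 10, 11

Compute g(0), g(1), … for moves {2, 8}:
g(0) = mex{} = 0
g(1) = mex{} = 0
g(2) = mex{0} = 1
g(3) = mex{0} = 1
g(4) = mex{1} = 0
g(5) = mex{1} = 0
g(6) = mex{0} = 1
g(7) = mex{0} = 1
g(8) = mex{0,1} = 2
g(9) = mex{0,1} = 2
g(10) = mex{1,2} = 0
g(11) = mex{1,2} = 0
g(12) = mex{0} = 1
The P-positions (g = 0) in 0..12 are 0, 1, 4, 5, 10, 11.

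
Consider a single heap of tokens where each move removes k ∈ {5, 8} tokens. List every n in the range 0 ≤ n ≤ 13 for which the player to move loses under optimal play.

0, 1, 2, 3, 4, 13

Grundy values for subtraction set {5, 8}:
g(0) = mex{} = 0
g(1) = mex{} = 0
g(2) = mex{} = 0
g(3) = mex{} = 0
g(4) = mex{} = 0
g(5) = mex{0} = 1
g(6) = mex{0} = 1
g(7) = mex{0} = 1
g(8) = mex{0} = 1
g(9) = mex{0} = 1
g(10) = mex{0,1} = 2
g(11) = mex{0,1} = 2
g(12) = mex{0,1} = 2
g(13) = mex{1} = 0
The P-positions (g = 0) in 0..13 are 0, 1, 2, 3, 4, 13.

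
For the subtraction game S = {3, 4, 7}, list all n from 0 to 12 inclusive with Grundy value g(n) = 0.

Grundy values for subtraction set {3, 4, 7}:
k:     0  1  2  3  4  5  6  7  8  9 10 11 12
g(k):  0  0  0  1  1  1  2  2  2  3  0  0  0
The P-positions (g = 0) in 0..12 are 0, 1, 2, 10, 11, 12.

0, 1, 2, 10, 11, 12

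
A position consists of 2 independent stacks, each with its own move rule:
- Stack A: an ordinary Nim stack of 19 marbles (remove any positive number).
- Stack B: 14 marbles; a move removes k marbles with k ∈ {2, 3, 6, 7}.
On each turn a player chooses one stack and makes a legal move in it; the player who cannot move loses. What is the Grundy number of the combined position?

19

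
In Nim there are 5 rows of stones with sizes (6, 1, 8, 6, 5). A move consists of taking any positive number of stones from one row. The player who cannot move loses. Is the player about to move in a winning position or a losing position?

Nim-sum: 6 ^ 1 ^ 8 ^ 6 ^ 5 = 12.
The nim-sum is 12 ≠ 0, so this is an N-position: the player to move can win.

Winning position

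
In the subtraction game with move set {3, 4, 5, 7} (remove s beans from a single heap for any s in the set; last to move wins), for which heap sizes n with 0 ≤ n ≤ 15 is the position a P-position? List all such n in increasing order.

0, 1, 2, 10, 11, 12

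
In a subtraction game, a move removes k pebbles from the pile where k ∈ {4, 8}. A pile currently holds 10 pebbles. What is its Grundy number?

2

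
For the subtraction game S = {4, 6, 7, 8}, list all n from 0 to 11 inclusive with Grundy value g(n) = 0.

Compute g(0), g(1), … for moves {4, 6, 7, 8}:
k:     0  1  2  3  4  5  6  7  8  9 10 11
g(k):  0  0  0  0  1  1  1  1  2  2  2  2
The P-positions (g = 0) in 0..11 are 0, 1, 2, 3.

0, 1, 2, 3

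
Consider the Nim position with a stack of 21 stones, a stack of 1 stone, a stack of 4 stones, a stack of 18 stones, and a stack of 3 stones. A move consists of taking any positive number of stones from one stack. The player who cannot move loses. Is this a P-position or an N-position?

N-position

Compute the nim-sum pairwise:
21 XOR 1 = 20
20 XOR 4 = 16
16 XOR 18 = 2
2 XOR 3 = 1
The nim-sum is 1 ≠ 0, so this is an N-position: the player to move can win.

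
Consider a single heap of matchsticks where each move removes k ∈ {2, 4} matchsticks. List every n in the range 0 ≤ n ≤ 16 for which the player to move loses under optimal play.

0, 1, 6, 7, 12, 13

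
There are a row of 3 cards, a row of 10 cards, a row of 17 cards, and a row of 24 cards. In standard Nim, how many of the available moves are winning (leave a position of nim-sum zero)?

0

Nim-sum: 3 XOR 10 XOR 17 XOR 24 = 0.
The nim-sum is already 0, so every move leaves a nonzero nim-sum — there are no winning moves.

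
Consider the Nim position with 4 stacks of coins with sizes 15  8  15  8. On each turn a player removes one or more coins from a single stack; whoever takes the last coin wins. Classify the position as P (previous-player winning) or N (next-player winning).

P-position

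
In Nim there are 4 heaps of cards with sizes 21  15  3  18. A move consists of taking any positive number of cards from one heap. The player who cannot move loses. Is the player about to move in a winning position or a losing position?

Winning position

Nim-sum: 21 XOR 15 XOR 3 XOR 18 = 11.
The nim-sum is 11 ≠ 0, so this is an N-position: the player to move can win.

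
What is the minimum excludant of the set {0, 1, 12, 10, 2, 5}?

3

The values 0, 1, 2 are all present; 3 is the first non-negative integer missing from the set.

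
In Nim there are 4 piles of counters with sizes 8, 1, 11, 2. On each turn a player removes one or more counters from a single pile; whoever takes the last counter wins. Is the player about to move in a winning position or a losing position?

Losing position

Nim-sum: 8 XOR 1 XOR 11 XOR 2 = 0.
The nim-sum is 0, so this is a P-position: the player to move is in a losing position under optimal play.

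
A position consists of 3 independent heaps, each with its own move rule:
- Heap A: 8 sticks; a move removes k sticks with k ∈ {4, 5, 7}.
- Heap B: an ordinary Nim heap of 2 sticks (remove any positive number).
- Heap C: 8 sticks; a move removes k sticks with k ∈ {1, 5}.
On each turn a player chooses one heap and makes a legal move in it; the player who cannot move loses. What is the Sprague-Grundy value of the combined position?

0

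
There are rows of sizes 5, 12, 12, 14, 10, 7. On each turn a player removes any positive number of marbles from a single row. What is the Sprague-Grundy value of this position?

6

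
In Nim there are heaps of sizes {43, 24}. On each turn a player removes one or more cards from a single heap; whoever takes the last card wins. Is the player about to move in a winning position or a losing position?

Winning position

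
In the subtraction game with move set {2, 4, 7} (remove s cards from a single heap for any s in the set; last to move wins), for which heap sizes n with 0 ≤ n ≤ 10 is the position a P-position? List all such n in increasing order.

Build the Grundy sequence with g(k) = mex{g(k−s) : s ∈ {2, 4, 7}, s ≤ k}:
k:     0  1  2  3  4  5  6  7  8  9 10
g(k):  0  0  1  1  2  2  0  3  1  0  2
The P-positions (g = 0) in 0..10 are 0, 1, 6, 9.

0, 1, 6, 9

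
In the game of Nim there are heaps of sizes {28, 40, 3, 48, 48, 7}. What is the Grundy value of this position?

Compute the nim-sum pairwise:
28 XOR 40 = 52
52 XOR 3 = 55
55 XOR 48 = 7
7 XOR 48 = 55
55 XOR 7 = 48

48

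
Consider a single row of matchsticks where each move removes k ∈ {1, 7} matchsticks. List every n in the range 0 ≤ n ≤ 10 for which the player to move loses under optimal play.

Grundy values for subtraction set {1, 7}:
g(0) = mex{} = 0
g(1) = mex{0} = 1
g(2) = mex{1} = 0
g(3) = mex{0} = 1
g(4) = mex{1} = 0
g(5) = mex{0} = 1
g(6) = mex{1} = 0
g(7) = mex{0} = 1
g(8) = mex{1} = 0
g(9) = mex{0} = 1
g(10) = mex{1} = 0
The P-positions (g = 0) in 0..10 are 0, 2, 4, 6, 8, 10.

0, 2, 4, 6, 8, 10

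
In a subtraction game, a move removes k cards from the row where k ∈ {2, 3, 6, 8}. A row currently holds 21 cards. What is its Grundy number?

1

Build the Grundy sequence with g(k) = mex{g(k−s) : s ∈ {2, 3, 6, 8}, s ≤ k}:
k:     0  1  2  3  4  5  6  7  8  9 10 11 12 13 14 15 16 17 18 19 20 21
g(k):  0  0  1  1  2  0  3  1  2  2  0  3  1  2  0  0  1  1  2  0  3  1
So g(21) = 1.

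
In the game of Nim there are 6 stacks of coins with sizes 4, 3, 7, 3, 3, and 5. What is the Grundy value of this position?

5

Compute the nim-sum pairwise:
4 XOR 3 = 7
7 XOR 7 = 0
0 XOR 3 = 3
3 XOR 3 = 0
0 XOR 5 = 5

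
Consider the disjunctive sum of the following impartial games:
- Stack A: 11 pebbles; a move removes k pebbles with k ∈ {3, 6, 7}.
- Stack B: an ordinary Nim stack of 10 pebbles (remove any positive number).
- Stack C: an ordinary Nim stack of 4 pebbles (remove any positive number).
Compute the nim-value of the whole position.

14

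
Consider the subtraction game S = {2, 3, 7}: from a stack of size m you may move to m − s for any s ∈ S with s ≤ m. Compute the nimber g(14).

Compute g(0), g(1), … for moves {2, 3, 7}:
g(0) = mex{} = 0
g(1) = mex{} = 0
g(2) = mex{0} = 1
g(3) = mex{0} = 1
g(4) = mex{0,1} = 2
g(5) = mex{1} = 0
g(6) = mex{1,2} = 0
g(7) = mex{0,2} = 1
g(8) = mex{0} = 1
g(9) = mex{0,1} = 2
g(10) = mex{1} = 0
g(11) = mex{1,2} = 0
g(12) = mex{0,2} = 1
g(13) = mex{0} = 1
g(14) = mex{0,1} = 2
So g(14) = 2.

2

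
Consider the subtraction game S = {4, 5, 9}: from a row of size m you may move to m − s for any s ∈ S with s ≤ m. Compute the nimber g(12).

Build the Grundy sequence with g(k) = mex{g(k−s) : s ∈ {4, 5, 9}, s ≤ k}:
k:     0  1  2  3  4  5  6  7  8  9 10 11 12
g(k):  0  0  0  0  1  1  1  1  2  2  2  2  3
So g(12) = 3.

3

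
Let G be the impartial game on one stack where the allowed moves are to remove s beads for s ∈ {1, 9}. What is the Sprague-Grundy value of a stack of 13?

Compute g(0), g(1), … for moves {1, 9}:
k:     0  1  2  3  4  5  6  7  8  9 10 11 12 13
g(k):  0  1  0  1  0  1  0  1  0  1  0  1  0  1
So g(13) = 1.

1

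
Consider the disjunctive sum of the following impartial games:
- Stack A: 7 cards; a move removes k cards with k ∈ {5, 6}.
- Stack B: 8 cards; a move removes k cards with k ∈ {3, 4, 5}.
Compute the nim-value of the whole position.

1

For stack A, compute g(0), g(1), … with moves {5, 6}:
g(0) = mex{} = 0
g(1) = mex{} = 0
g(2) = mex{} = 0
g(3) = mex{} = 0
g(4) = mex{} = 0
g(5) = mex{0} = 1
g(6) = mex{0} = 1
g(7) = mex{0} = 1
So g(7) = 1.
For stack B, compute g(0), g(1), … with moves {3, 4, 5}:
g(0) = mex{} = 0
g(1) = mex{} = 0
g(2) = mex{} = 0
g(3) = mex{0} = 1
g(4) = mex{0} = 1
g(5) = mex{0} = 1
g(6) = mex{0,1} = 2
g(7) = mex{0,1} = 2
g(8) = mex{1} = 0
So g(8) = 0.
The value of a disjunctive sum is the nim-sum of the parts.
Combined value = 1 XOR 0 = 1.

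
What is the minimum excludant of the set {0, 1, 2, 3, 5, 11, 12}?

The values 0, 1, 2, 3 are all present; 4 is the first non-negative integer missing from the set.

4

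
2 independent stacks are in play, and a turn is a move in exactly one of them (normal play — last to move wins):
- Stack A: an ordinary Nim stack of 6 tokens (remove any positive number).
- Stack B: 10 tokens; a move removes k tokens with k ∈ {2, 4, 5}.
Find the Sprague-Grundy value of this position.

7

Stack A is a plain Nim stack of size 6, so its Grundy value is 6.
Grundy values for stack B (subtraction set {2, 4, 5}):
k:     0  1  2  3  4  5  6  7  8  9 10
g(k):  0  0  1  1  2  2  3  0  0  1  1
So g(10) = 1.
By the Sprague-Grundy theorem, the Grundy value of a sum of independent games is the XOR of the component values.
Combined value = 6 XOR 1 = 7.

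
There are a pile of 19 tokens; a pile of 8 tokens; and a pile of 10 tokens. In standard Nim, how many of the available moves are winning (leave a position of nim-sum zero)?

In binary:
  10011  (19)
  01000  (8)
  01010  (10)
  -----
  10001  (17)
The overall nim-sum is X = 17. A pile of size p has a winning move iff p XOR X < p (reduce it to p XOR X).
  19: 19 XOR 17 = 2 < 19 — winning move (to 2).
  8: 8 XOR 17 = 25 ≥ 8 — no move.
  10: 10 XOR 17 = 27 ≥ 10 — no move.
That gives 1 winning move.

1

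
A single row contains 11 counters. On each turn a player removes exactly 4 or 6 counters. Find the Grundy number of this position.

Grundy values for subtraction set {4, 6}:
k:     0  1  2  3  4  5  6  7  8  9 10 11
g(k):  0  0  0  0  1  1  1  1  2  2  0  0
So g(11) = 0.

0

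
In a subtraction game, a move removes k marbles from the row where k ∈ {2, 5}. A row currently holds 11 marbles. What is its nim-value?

Build the Grundy sequence with g(k) = mex{g(k−s) : s ∈ {2, 5}, s ≤ k}:
g(0) = mex{} = 0
g(1) = mex{} = 0
g(2) = mex{0} = 1
g(3) = mex{0} = 1
g(4) = mex{1} = 0
g(5) = mex{0,1} = 2
g(6) = mex{0} = 1
g(7) = mex{1,2} = 0
g(8) = mex{1} = 0
g(9) = mex{0} = 1
g(10) = mex{0,2} = 1
g(11) = mex{1} = 0
So g(11) = 0.

0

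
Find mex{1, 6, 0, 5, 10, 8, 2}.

The values 0, 1, 2 are all present; 3 is the first non-negative integer missing from the set.

3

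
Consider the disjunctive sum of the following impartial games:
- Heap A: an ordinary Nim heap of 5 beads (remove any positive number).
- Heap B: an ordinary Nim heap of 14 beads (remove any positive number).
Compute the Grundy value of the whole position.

Heap A is a plain Nim heap of size 5, so its Grundy value is 5.
Heap B is a plain Nim heap of size 14, so its Grundy value is 14.
By the Sprague-Grundy theorem, the Grundy value of a sum of independent games is the XOR of the component values.
Combined value = 5 ⊕ 14 = 11.

11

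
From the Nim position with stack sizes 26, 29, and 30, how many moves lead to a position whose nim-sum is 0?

Bitwise XOR of the heap sizes:
  11010  (26)
  11101  (29)
  11110  (30)
  -----
  11001  (25)
The overall nim-sum is X = 25. A stack of size p has a winning move iff p XOR X < p (reduce it to p XOR X).
  26: 26 XOR 25 = 3 < 26 — winning move (to 3).
  29: 29 XOR 25 = 4 < 29 — winning move (to 4).
  30: 30 XOR 25 = 7 < 30 — winning move (to 7).
That gives 3 winning moves.

3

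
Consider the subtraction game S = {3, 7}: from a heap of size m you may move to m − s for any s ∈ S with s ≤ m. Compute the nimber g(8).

Build the Grundy sequence with g(k) = mex{g(k−s) : s ∈ {3, 7}, s ≤ k}:
k:     0  1  2  3  4  5  6  7  8
g(k):  0  0  0  1  1  1  0  2  2
So g(8) = 2.

2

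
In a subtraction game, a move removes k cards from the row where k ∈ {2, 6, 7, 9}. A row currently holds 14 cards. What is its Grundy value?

3

Compute g(0), g(1), … for moves {2, 6, 7, 9}:
k:     0  1  2  3  4  5  6  7  8  9 10 11 12 13 14
g(k):  0  0  1  1  0  0  1  1  2  2  3  3  2  2  3
So g(14) = 3.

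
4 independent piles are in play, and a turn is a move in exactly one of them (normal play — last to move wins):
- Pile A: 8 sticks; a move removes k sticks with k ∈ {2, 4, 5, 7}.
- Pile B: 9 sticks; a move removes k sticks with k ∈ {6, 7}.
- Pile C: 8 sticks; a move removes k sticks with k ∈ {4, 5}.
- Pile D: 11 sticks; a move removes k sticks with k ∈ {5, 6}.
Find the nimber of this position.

7

For pile A, compute g(0), g(1), … with moves {2, 4, 5, 7}:
k:     0  1  2  3  4  5  6  7  8
g(k):  0  0  1  1  2  2  3  3  4
So g(8) = 4.
Build the Grundy sequence for pile B with g(k) = mex{g(k−s) : s ∈ {6, 7}, s ≤ k}:
g(0) = mex{} = 0
g(1) = mex{} = 0
g(2) = mex{} = 0
g(3) = mex{} = 0
g(4) = mex{} = 0
g(5) = mex{} = 0
g(6) = mex{0} = 1
g(7) = mex{0} = 1
g(8) = mex{0} = 1
g(9) = mex{0} = 1
So g(9) = 1.
For pile C, compute g(0), g(1), … with moves {4, 5}:
k:     0  1  2  3  4  5  6  7  8
g(k):  0  0  0  0  1  1  1  1  2
So g(8) = 2.
For pile D, compute g(0), g(1), … with moves {5, 6}:
k:     0  1  2  3  4  5  6  7  8  9 10 11
g(k):  0  0  0  0  0  1  1  1  1  1  2  0
So g(11) = 0.
The value of a disjunctive sum is the nim-sum of the parts.
Combined value = 4 XOR 1 XOR 2 XOR 0 = 7.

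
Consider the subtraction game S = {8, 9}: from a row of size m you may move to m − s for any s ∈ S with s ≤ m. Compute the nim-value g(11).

Build the Grundy sequence with g(k) = mex{g(k−s) : s ∈ {8, 9}, s ≤ k}:
k:     0  1  2  3  4  5  6  7  8  9 10 11
g(k):  0  0  0  0  0  0  0  0  1  1  1  1
So g(11) = 1.

1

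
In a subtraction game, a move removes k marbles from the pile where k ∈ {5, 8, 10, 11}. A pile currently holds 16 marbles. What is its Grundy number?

Grundy values for subtraction set {5, 8, 10, 11}:
k:     0  1  2  3  4  5  6  7  8  9 10 11 12 13 14 15 16
g(k):  0  0  0  0  0  1  1  1  1  1  2  2  2  2  2  3  0
So g(16) = 0.

0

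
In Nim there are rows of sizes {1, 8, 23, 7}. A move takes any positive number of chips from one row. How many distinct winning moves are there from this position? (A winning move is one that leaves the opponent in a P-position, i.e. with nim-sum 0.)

Compute the nim-sum pairwise:
1 ⊕ 8 = 9
9 ⊕ 23 = 30
30 ⊕ 7 = 25
The overall nim-sum is X = 25. A row of size p has a winning move iff p XOR X < p (reduce it to p XOR X).
  1: 1 XOR 25 = 24 ≥ 1 — no move.
  8: 8 XOR 25 = 17 ≥ 8 — no move.
  23: 23 XOR 25 = 14 < 23 — winning move (to 14).
  7: 7 XOR 25 = 30 ≥ 7 — no move.
That gives 1 winning move.

1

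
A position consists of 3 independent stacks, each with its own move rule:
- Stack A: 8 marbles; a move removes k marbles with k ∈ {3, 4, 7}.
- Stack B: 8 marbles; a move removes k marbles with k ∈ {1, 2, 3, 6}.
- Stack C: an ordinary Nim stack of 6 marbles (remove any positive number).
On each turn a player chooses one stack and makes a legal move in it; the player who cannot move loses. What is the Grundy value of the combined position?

Grundy values for stack A (subtraction set {3, 4, 7}):
k:     0  1  2  3  4  5  6  7  8
g(k):  0  0  0  1  1  1  2  2  2
So g(8) = 2.
Grundy values for stack B (subtraction set {1, 2, 3, 6}):
g(0) = mex{} = 0
g(1) = mex{0} = 1
g(2) = mex{0,1} = 2
g(3) = mex{0,1,2} = 3
g(4) = mex{1,2,3} = 0
g(5) = mex{0,2,3} = 1
g(6) = mex{0,1,3} = 2
g(7) = mex{0,1,2} = 3
g(8) = mex{1,2,3} = 0
So g(8) = 0.
Stack C is a plain Nim stack of size 6, so its Grundy value is 6.
By the Sprague-Grundy theorem, the Grundy value of a sum of independent games is the XOR of the component values.
Combined value = 2 XOR 0 XOR 6 = 4.

4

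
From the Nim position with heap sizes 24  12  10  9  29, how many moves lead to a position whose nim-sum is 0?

5

Nim-sum: 24 ^ 12 ^ 10 ^ 9 ^ 29 = 10.
The overall nim-sum is X = 10. A heap of size p has a winning move iff p XOR X < p (reduce it to p XOR X).
  24: 24 XOR 10 = 18 < 24 — winning move (to 18).
  12: 12 XOR 10 = 6 < 12 — winning move (to 6).
  10: 10 XOR 10 = 0 < 10 — winning move (to 0).
  9: 9 XOR 10 = 3 < 9 — winning move (to 3).
  29: 29 XOR 10 = 23 < 29 — winning move (to 23).
That gives 5 winning moves.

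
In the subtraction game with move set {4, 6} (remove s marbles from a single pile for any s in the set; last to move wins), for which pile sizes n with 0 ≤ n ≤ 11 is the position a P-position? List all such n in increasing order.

0, 1, 2, 3, 10, 11

Build the Grundy sequence with g(k) = mex{g(k−s) : s ∈ {4, 6}, s ≤ k}:
k:     0  1  2  3  4  5  6  7  8  9 10 11
g(k):  0  0  0  0  1  1  1  1  2  2  0  0
The P-positions (g = 0) in 0..11 are 0, 1, 2, 3, 10, 11.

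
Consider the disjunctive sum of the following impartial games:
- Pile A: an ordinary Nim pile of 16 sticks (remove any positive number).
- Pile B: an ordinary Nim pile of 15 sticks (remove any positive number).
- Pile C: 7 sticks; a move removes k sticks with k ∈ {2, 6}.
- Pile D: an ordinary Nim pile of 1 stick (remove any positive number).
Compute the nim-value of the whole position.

Pile A is a plain Nim pile of size 16, so its Grundy value is 16.
Pile B is a plain Nim pile of size 15, so its Grundy value is 15.
For pile C, compute g(0), g(1), … with moves {2, 6}:
g(0) = mex{} = 0
g(1) = mex{} = 0
g(2) = mex{0} = 1
g(3) = mex{0} = 1
g(4) = mex{1} = 0
g(5) = mex{1} = 0
g(6) = mex{0} = 1
g(7) = mex{0} = 1
So g(7) = 1.
Pile D is a plain Nim pile of size 1, so its Grundy value is 1.
By the Sprague-Grundy theorem, the Grundy value of a sum of independent games is the XOR of the component values.
Combined value = 16 XOR 15 XOR 1 XOR 1 = 31.

31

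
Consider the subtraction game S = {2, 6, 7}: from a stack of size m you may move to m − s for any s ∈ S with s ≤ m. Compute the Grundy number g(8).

2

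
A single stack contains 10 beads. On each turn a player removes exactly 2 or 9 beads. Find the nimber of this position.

1

Grundy values for subtraction set {2, 9}:
k:     0  1  2  3  4  5  6  7  8  9 10
g(k):  0  0  1  1  0  0  1  1  0  2  1
So g(10) = 1.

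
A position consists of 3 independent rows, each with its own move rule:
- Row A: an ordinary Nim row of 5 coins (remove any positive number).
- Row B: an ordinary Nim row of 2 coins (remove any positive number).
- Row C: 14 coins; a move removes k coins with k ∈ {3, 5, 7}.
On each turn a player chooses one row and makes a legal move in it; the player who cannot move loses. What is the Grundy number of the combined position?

6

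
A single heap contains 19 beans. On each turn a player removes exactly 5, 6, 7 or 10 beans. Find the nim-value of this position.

0

Grundy values for subtraction set {5, 6, 7, 10}:
k:     0  1  2  3  4  5  6  7  8  9 10 11 12 13 14 15 16 17 18 19
g(k):  0  0  0  0  0  1  1  1  1  1  2  2  2  2  2  0  0  0  0  0
So g(19) = 0.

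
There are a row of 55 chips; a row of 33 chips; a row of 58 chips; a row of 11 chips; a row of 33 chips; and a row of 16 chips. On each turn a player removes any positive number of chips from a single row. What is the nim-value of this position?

22

Bitwise XOR of the heap sizes:
  110111  (55)
  100001  (33)
  111010  (58)
  001011  (11)
  100001  (33)
  010000  (16)
  ------
  010110  (22)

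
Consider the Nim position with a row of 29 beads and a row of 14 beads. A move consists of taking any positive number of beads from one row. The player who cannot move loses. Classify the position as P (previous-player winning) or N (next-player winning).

N-position

Compute the nim-sum pairwise:
29 ⊕ 14 = 19
The nim-sum is 19 ≠ 0, so this is an N-position: the player to move can win.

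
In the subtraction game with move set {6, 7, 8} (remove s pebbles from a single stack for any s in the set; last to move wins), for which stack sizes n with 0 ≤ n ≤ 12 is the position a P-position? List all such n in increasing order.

Grundy values for subtraction set {6, 7, 8}:
k:     0  1  2  3  4  5  6  7  8  9 10 11 12
g(k):  0  0  0  0  0  0  1  1  1  1  1  1  2
The P-positions (g = 0) in 0..12 are 0, 1, 2, 3, 4, 5.

0, 1, 2, 3, 4, 5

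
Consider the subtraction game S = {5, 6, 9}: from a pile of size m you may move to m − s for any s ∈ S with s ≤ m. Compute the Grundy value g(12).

2

Build the Grundy sequence with g(k) = mex{g(k−s) : s ∈ {5, 6, 9}, s ≤ k}:
g(0) = mex{} = 0
g(1) = mex{} = 0
g(2) = mex{} = 0
g(3) = mex{} = 0
g(4) = mex{} = 0
g(5) = mex{0} = 1
g(6) = mex{0} = 1
g(7) = mex{0} = 1
g(8) = mex{0} = 1
g(9) = mex{0} = 1
g(10) = mex{0,1} = 2
g(11) = mex{0,1} = 2
g(12) = mex{0,1} = 2
So g(12) = 2.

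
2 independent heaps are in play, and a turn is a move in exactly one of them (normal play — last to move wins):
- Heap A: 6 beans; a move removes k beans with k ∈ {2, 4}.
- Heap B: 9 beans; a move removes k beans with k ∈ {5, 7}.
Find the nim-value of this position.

1

Grundy values for heap A (subtraction set {2, 4}):
g(0) = mex{} = 0
g(1) = mex{} = 0
g(2) = mex{0} = 1
g(3) = mex{0} = 1
g(4) = mex{0,1} = 2
g(5) = mex{0,1} = 2
g(6) = mex{1,2} = 0
So g(6) = 0.
For heap B, compute g(0), g(1), … with moves {5, 7}:
g(0) = mex{} = 0
g(1) = mex{} = 0
g(2) = mex{} = 0
g(3) = mex{} = 0
g(4) = mex{} = 0
g(5) = mex{0} = 1
g(6) = mex{0} = 1
g(7) = mex{0} = 1
g(8) = mex{0} = 1
g(9) = mex{0} = 1
So g(9) = 1.
By the Sprague-Grundy theorem, the Grundy value of a sum of independent games is the XOR of the component values.
Combined value = 0 XOR 1 = 1.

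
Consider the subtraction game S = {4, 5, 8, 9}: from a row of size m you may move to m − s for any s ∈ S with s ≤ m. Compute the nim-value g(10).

Build the Grundy sequence with g(k) = mex{g(k−s) : s ∈ {4, 5, 8, 9}, s ≤ k}:
k:     0  1  2  3  4  5  6  7  8  9 10
g(k):  0  0  0  0  1  1  1  1  2  2  2
So g(10) = 2.

2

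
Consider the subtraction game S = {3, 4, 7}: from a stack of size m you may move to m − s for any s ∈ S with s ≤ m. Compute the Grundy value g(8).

Build the Grundy sequence with g(k) = mex{g(k−s) : s ∈ {3, 4, 7}, s ≤ k}:
k:     0  1  2  3  4  5  6  7  8
g(k):  0  0  0  1  1  1  2  2  2
So g(8) = 2.

2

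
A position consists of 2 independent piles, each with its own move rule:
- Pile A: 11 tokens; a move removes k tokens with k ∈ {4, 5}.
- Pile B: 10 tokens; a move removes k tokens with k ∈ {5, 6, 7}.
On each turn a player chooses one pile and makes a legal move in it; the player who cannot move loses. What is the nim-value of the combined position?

2

Grundy values for pile A (subtraction set {4, 5}):
k:     0  1  2  3  4  5  6  7  8  9 10 11
g(k):  0  0  0  0  1  1  1  1  2  0  0  0
So g(11) = 0.
Build the Grundy sequence for pile B with g(k) = mex{g(k−s) : s ∈ {5, 6, 7}, s ≤ k}:
g(0) = mex{} = 0
g(1) = mex{} = 0
g(2) = mex{} = 0
g(3) = mex{} = 0
g(4) = mex{} = 0
g(5) = mex{0} = 1
g(6) = mex{0} = 1
g(7) = mex{0} = 1
g(8) = mex{0} = 1
g(9) = mex{0} = 1
g(10) = mex{0,1} = 2
So g(10) = 2.
By the Sprague-Grundy theorem, the Grundy value of a sum of independent games is the XOR of the component values.
Combined value = 0 ⊕ 2 = 2.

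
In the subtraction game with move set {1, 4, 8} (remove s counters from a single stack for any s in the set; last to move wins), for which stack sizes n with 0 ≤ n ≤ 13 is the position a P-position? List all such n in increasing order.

Compute g(0), g(1), … for moves {1, 4, 8}:
g(0) = mex{} = 0
g(1) = mex{0} = 1
g(2) = mex{1} = 0
g(3) = mex{0} = 1
g(4) = mex{0,1} = 2
g(5) = mex{1,2} = 0
g(6) = mex{0} = 1
g(7) = mex{1} = 0
g(8) = mex{0,2} = 1
g(9) = mex{0,1} = 2
g(10) = mex{0,1,2} = 3
g(11) = mex{0,1,3} = 2
g(12) = mex{1,2} = 0
g(13) = mex{0,2} = 1
The P-positions (g = 0) in 0..13 are 0, 2, 5, 7, 12.

0, 2, 5, 7, 12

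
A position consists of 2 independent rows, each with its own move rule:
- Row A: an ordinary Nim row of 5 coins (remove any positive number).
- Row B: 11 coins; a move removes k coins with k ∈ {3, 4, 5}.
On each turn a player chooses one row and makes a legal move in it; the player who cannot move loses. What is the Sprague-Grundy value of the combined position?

4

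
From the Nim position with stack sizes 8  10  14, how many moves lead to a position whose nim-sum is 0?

Nim-sum: 8 ⊕ 10 ⊕ 14 = 12.
The overall nim-sum is X = 12. A stack of size p has a winning move iff p XOR X < p (reduce it to p XOR X).
  8: 8 XOR 12 = 4 < 8 — winning move (to 4).
  10: 10 XOR 12 = 6 < 10 — winning move (to 6).
  14: 14 XOR 12 = 2 < 14 — winning move (to 2).
That gives 3 winning moves.

3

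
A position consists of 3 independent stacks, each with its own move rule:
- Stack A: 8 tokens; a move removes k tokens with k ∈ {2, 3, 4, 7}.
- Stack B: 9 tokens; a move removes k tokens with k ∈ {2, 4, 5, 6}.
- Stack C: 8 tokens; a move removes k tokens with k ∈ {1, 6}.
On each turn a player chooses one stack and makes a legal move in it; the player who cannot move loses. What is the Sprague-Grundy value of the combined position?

Build the Grundy sequence for stack A with g(k) = mex{g(k−s) : s ∈ {2, 3, 4, 7}, s ≤ k}:
k:     0  1  2  3  4  5  6  7  8
g(k):  0  0  1  1  2  2  0  3  1
So g(8) = 1.
Grundy values for stack B (subtraction set {2, 4, 5, 6}):
g(0) = mex{} = 0
g(1) = mex{} = 0
g(2) = mex{0} = 1
g(3) = mex{0} = 1
g(4) = mex{0,1} = 2
g(5) = mex{0,1} = 2
g(6) = mex{0,1,2} = 3
g(7) = mex{0,1,2} = 3
g(8) = mex{1,2,3} = 0
g(9) = mex{1,2,3} = 0
So g(9) = 0.
For stack C, compute g(0), g(1), … with moves {1, 6}:
k:     0  1  2  3  4  5  6  7  8
g(k):  0  1  0  1  0  1  2  0  1
So g(8) = 1.
By the Sprague-Grundy theorem, the Grundy value of a sum of independent games is the XOR of the component values.
Combined value = 1 ⊕ 0 ⊕ 1 = 0.

0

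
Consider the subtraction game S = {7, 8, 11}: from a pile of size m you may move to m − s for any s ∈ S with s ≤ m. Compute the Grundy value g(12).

1

Build the Grundy sequence with g(k) = mex{g(k−s) : s ∈ {7, 8, 11}, s ≤ k}:
g(0) = mex{} = 0
g(1) = mex{} = 0
g(2) = mex{} = 0
g(3) = mex{} = 0
g(4) = mex{} = 0
g(5) = mex{} = 0
g(6) = mex{} = 0
g(7) = mex{0} = 1
g(8) = mex{0} = 1
g(9) = mex{0} = 1
g(10) = mex{0} = 1
g(11) = mex{0} = 1
g(12) = mex{0} = 1
So g(12) = 1.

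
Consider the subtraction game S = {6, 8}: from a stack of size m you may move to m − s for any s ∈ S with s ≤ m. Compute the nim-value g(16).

0

Compute g(0), g(1), … for moves {6, 8}:
k:     0  1  2  3  4  5  6  7  8  9 10 11 12 13 14 15 16
g(k):  0  0  0  0  0  0  1  1  1  1  1  1  2  2  0  0  0
So g(16) = 0.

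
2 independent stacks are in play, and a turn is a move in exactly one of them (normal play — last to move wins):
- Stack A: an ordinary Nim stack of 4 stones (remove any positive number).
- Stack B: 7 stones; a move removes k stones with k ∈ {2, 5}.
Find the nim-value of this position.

Stack A is a plain Nim stack of size 4, so its Grundy value is 4.
For stack B, compute g(0), g(1), … with moves {2, 5}:
k:     0  1  2  3  4  5  6  7
g(k):  0  0  1  1  0  2  1  0
So g(7) = 0.
The value of a disjunctive sum is the nim-sum of the parts.
Combined value = 4 XOR 0 = 4.

4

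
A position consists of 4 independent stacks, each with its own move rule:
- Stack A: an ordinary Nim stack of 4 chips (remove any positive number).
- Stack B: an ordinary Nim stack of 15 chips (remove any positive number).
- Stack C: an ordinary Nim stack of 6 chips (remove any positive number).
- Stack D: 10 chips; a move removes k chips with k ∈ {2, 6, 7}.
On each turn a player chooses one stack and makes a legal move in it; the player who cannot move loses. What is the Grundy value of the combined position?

14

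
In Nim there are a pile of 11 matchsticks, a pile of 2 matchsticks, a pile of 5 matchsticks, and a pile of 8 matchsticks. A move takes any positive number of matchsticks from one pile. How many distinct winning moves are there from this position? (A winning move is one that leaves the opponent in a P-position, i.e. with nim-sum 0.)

1

Nim-sum: 11 ^ 2 ^ 5 ^ 8 = 4.
The overall nim-sum is X = 4. A pile of size p has a winning move iff p XOR X < p (reduce it to p XOR X).
  11: 11 XOR 4 = 15 ≥ 11 — no move.
  2: 2 XOR 4 = 6 ≥ 2 — no move.
  5: 5 XOR 4 = 1 < 5 — winning move (to 1).
  8: 8 XOR 4 = 12 ≥ 8 — no move.
That gives 1 winning move.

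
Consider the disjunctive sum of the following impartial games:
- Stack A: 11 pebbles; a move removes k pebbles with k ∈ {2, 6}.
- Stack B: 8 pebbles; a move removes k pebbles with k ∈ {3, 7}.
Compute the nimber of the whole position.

Grundy values for stack A (subtraction set {2, 6}):
g(0) = mex{} = 0
g(1) = mex{} = 0
g(2) = mex{0} = 1
g(3) = mex{0} = 1
g(4) = mex{1} = 0
g(5) = mex{1} = 0
g(6) = mex{0} = 1
g(7) = mex{0} = 1
g(8) = mex{1} = 0
g(9) = mex{1} = 0
g(10) = mex{0} = 1
g(11) = mex{0} = 1
So g(11) = 1.
Grundy values for stack B (subtraction set {3, 7}):
g(0) = mex{} = 0
g(1) = mex{} = 0
g(2) = mex{} = 0
g(3) = mex{0} = 1
g(4) = mex{0} = 1
g(5) = mex{0} = 1
g(6) = mex{1} = 0
g(7) = mex{0,1} = 2
g(8) = mex{0,1} = 2
So g(8) = 2.
By the Sprague-Grundy theorem, the Grundy value of a sum of independent games is the XOR of the component values.
Combined value = 1 ⊕ 2 = 3.

3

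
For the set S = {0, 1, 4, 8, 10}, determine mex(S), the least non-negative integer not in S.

2

The values 0, 1 are all present; 2 is the first non-negative integer missing from the set.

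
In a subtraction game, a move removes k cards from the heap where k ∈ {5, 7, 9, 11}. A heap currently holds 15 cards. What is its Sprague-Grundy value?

3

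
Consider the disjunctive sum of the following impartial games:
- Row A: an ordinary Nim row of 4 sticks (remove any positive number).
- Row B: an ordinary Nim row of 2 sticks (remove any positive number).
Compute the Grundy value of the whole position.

6

Row A is a plain Nim row of size 4, so its Grundy value is 4.
Row B is a plain Nim row of size 2, so its Grundy value is 2.
By the Sprague-Grundy theorem, the Grundy value of a sum of independent games is the XOR of the component values.
Combined value = 4 XOR 2 = 6.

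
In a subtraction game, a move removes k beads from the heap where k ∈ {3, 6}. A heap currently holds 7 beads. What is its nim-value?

2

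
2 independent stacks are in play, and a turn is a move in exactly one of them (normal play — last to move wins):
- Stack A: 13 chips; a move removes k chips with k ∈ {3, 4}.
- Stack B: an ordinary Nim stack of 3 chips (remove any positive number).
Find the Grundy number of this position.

1

For stack A, compute g(0), g(1), … with moves {3, 4}:
k:     0  1  2  3  4  5  6  7  8  9 10 11 12 13
g(k):  0  0  0  1  1  1  2  0  0  0  1  1  1  2
So g(13) = 2.
Stack B is a plain Nim stack of size 3, so its Grundy value is 3.
The value of a disjunctive sum is the nim-sum of the parts.
Combined value = 2 ⊕ 3 = 1.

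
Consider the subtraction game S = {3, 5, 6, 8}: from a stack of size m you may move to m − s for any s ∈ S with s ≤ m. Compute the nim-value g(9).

Compute g(0), g(1), … for moves {3, 5, 6, 8}:
g(0) = mex{} = 0
g(1) = mex{} = 0
g(2) = mex{} = 0
g(3) = mex{0} = 1
g(4) = mex{0} = 1
g(5) = mex{0} = 1
g(6) = mex{0,1} = 2
g(7) = mex{0,1} = 2
g(8) = mex{0,1} = 2
g(9) = mex{0,1,2} = 3
So g(9) = 3.

3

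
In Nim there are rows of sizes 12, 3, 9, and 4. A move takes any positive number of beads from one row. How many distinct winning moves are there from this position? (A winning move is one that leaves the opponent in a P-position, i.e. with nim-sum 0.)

1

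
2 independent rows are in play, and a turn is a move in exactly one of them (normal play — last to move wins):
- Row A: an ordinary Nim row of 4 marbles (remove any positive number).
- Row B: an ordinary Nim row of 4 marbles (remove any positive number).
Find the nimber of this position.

0

Row A is a plain Nim row of size 4, so its Grundy value is 4.
Row B is a plain Nim row of size 4, so its Grundy value is 4.
The value of a disjunctive sum is the nim-sum of the parts.
Combined value = 4 XOR 4 = 0.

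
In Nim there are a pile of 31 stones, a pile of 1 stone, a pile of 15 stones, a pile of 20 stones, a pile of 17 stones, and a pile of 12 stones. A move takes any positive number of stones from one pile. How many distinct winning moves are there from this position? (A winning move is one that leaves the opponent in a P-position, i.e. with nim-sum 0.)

Compute the nim-sum pairwise:
31 ⊕ 1 = 30
30 ⊕ 15 = 17
17 ⊕ 20 = 5
5 ⊕ 17 = 20
20 ⊕ 12 = 24
The overall nim-sum is X = 24. A pile of size p has a winning move iff p XOR X < p (reduce it to p XOR X).
  31: 31 XOR 24 = 7 < 31 — winning move (to 7).
  1: 1 XOR 24 = 25 ≥ 1 — no move.
  15: 15 XOR 24 = 23 ≥ 15 — no move.
  20: 20 XOR 24 = 12 < 20 — winning move (to 12).
  17: 17 XOR 24 = 9 < 17 — winning move (to 9).
  12: 12 XOR 24 = 20 ≥ 12 — no move.
That gives 3 winning moves.

3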